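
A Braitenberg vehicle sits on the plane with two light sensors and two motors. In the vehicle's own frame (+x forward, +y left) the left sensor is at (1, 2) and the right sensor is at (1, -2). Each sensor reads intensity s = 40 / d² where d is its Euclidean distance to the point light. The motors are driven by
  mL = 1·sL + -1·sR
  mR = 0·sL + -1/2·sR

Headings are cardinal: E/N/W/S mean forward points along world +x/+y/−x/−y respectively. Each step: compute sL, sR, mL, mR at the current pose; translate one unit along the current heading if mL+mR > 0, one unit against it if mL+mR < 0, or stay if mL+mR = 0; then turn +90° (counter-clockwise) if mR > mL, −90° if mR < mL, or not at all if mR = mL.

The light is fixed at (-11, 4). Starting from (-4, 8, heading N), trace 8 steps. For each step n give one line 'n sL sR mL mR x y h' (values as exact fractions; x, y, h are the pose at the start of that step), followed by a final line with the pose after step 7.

n=0: pose=(-4,8,N); sL=4/5, sR=20/53; mL=112/265, mR=-10/53; mL+mR=62/265 → advance +1; mR−mL=-162/265 → turn -1·90°
n=1: pose=(-4,9,E); sL=40/113, sR=40/73; mL=-1600/8249, mR=-20/73; mL+mR=-3860/8249 → advance -1; mR−mL=-660/8249 → turn -1·90°
n=2: pose=(-5,9,S); sL=1/2, sR=5/4; mL=-3/4, mR=-5/8; mL+mR=-11/8 → advance -1; mR−mL=1/8 → turn +1·90°
n=3: pose=(-5,10,E); sL=40/113, sR=8/13; mL=-384/1469, mR=-4/13; mL+mR=-836/1469 → advance -1; mR−mL=-68/1469 → turn -1·90°
n=4: pose=(-6,10,S); sL=20/37, sR=20/17; mL=-400/629, mR=-10/17; mL+mR=-770/629 → advance -1; mR−mL=30/629 → turn +1·90°
n=5: pose=(-6,11,E); sL=40/117, sR=40/61; mL=-2240/7137, mR=-20/61; mL+mR=-4580/7137 → advance -1; mR−mL=-100/7137 → turn -1·90°
n=6: pose=(-7,11,S); sL=5/9, sR=1; mL=-4/9, mR=-1/2; mL+mR=-17/18 → advance -1; mR−mL=-1/18 → turn -1·90°
n=7: pose=(-7,12,W); sL=8/9, sR=40/109; mL=512/981, mR=-20/109; mL+mR=332/981 → advance +1; mR−mL=-692/981 → turn -1·90°

0 4/5 20/53 112/265 -10/53 -4 8 N
1 40/113 40/73 -1600/8249 -20/73 -4 9 E
2 1/2 5/4 -3/4 -5/8 -5 9 S
3 40/113 8/13 -384/1469 -4/13 -5 10 E
4 20/37 20/17 -400/629 -10/17 -6 10 S
5 40/117 40/61 -2240/7137 -20/61 -6 11 E
6 5/9 1 -4/9 -1/2 -7 11 S
7 8/9 40/109 512/981 -20/109 -7 12 W
final -8 12 N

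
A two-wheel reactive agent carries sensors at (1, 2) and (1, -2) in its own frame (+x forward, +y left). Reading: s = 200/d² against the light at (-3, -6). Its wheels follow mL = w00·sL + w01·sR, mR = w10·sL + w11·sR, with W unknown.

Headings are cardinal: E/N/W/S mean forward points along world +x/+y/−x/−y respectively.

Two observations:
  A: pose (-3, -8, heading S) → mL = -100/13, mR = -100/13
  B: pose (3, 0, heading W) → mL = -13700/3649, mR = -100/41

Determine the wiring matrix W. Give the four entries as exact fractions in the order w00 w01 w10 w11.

-1 1/2 -1/2 0

obs A: pose=(-3,-8,S) → sL=200/13, sR=200/13, mL=-100/13, mR=-100/13
obs B: pose=(3,0,W) → sL=200/41, sR=200/89, mL=-13700/3649, mR=-100/41
sensor matrix S = [[200/13, 200/13], [200/41, 200/89]]; det S = -1920000/47437
solve [mL_A; mL_B] = S·[w00; w01] and [mR_A; mR_B] = S·[w10; w11]:
  w00 = -1, w01 = 1/2, w10 = -1/2, w11 = 0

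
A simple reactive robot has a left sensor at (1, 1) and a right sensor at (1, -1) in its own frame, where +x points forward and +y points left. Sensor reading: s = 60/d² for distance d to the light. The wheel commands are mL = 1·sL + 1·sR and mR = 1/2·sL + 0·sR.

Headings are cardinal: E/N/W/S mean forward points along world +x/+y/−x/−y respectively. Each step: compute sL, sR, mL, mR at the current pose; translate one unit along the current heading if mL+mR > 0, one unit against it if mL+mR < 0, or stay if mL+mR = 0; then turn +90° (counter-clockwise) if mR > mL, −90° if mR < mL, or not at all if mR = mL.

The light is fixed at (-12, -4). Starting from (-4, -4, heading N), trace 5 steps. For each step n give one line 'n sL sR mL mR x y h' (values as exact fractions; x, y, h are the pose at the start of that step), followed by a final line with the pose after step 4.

0 6/5 30/41 396/205 3/5 -4 -4 N
1 12/17 20/27 664/459 6/17 -4 -3 E
2 3/5 15/16 123/80 3/10 -3 -3 S
3 12/13 12/13 24/13 6/13 -3 -4 W
4 6/5 30/41 396/205 3/5 -4 -4 N
final -4 -3 E

n=0: pose=(-4,-4,N); sL=6/5, sR=30/41; mL=396/205, mR=3/5; mL+mR=519/205 → advance +1; mR−mL=-273/205 → turn -1·90°
n=1: pose=(-4,-3,E); sL=12/17, sR=20/27; mL=664/459, mR=6/17; mL+mR=826/459 → advance +1; mR−mL=-502/459 → turn -1·90°
n=2: pose=(-3,-3,S); sL=3/5, sR=15/16; mL=123/80, mR=3/10; mL+mR=147/80 → advance +1; mR−mL=-99/80 → turn -1·90°
n=3: pose=(-3,-4,W); sL=12/13, sR=12/13; mL=24/13, mR=6/13; mL+mR=30/13 → advance +1; mR−mL=-18/13 → turn -1·90°
n=4: pose=(-4,-4,N); sL=6/5, sR=30/41; mL=396/205, mR=3/5; mL+mR=519/205 → advance +1; mR−mL=-273/205 → turn -1·90°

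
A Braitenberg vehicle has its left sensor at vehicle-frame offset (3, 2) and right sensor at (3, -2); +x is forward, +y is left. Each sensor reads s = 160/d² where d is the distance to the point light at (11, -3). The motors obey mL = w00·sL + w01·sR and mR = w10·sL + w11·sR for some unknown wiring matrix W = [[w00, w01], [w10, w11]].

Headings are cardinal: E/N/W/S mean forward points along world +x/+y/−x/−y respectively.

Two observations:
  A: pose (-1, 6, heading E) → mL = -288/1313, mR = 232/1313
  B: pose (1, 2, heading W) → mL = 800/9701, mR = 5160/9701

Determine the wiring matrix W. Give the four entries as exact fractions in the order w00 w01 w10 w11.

1/2 -1/2 1 -1/2

obs A: pose=(-1,6,E) → sL=80/101, sR=16/13, mL=-288/1313, mR=232/1313
obs B: pose=(1,2,W) → sL=80/89, sR=80/109, mL=800/9701, mR=5160/9701
sensor matrix S = [[80/101, 16/13], [80/89, 80/109]]; det S = -6686720/12737413
solve [mL_A; mL_B] = S·[w00; w01] and [mR_A; mR_B] = S·[w10; w11]:
  w00 = 1/2, w01 = -1/2, w10 = 1, w11 = -1/2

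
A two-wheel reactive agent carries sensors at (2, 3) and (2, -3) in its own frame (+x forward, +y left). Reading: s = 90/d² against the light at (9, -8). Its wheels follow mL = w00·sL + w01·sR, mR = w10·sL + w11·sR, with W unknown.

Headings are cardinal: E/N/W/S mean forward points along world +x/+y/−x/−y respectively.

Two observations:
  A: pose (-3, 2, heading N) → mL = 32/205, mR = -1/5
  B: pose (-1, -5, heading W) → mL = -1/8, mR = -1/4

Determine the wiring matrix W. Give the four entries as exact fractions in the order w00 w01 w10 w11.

-1 1 0 -1/2

obs A: pose=(-3,2,N) → sL=10/41, sR=2/5, mL=32/205, mR=-1/5
obs B: pose=(-1,-5,W) → sL=5/8, sR=1/2, mL=-1/8, mR=-1/4
sensor matrix S = [[10/41, 2/5], [5/8, 1/2]]; det S = -21/164
solve [mL_A; mL_B] = S·[w00; w01] and [mR_A; mR_B] = S·[w10; w11]:
  w00 = -1, w01 = 1, w10 = 0, w11 = -1/2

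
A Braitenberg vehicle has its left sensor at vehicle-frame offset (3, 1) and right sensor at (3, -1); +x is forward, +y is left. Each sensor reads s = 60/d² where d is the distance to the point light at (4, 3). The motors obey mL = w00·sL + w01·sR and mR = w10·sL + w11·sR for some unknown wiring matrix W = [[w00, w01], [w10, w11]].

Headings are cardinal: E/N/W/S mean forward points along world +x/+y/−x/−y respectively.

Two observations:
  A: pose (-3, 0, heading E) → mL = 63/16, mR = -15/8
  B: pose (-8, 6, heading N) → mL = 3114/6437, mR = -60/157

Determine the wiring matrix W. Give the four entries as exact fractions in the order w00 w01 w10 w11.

obs A: pose=(-3,0,E) → sL=3, sR=15/8, mL=63/16, mR=-15/8
obs B: pose=(-8,6,N) → sL=12/41, sR=60/157, mL=3114/6437, mR=-60/157
sensor matrix S = [[3, 15/8], [12/41, 60/157]]; det S = 7695/12874
solve [mL_A; mL_B] = S·[w00; w01] and [mR_A; mR_B] = S·[w10; w11]:
  w00 = 1, w01 = 1/2, w10 = 0, w11 = -1

1 1/2 0 -1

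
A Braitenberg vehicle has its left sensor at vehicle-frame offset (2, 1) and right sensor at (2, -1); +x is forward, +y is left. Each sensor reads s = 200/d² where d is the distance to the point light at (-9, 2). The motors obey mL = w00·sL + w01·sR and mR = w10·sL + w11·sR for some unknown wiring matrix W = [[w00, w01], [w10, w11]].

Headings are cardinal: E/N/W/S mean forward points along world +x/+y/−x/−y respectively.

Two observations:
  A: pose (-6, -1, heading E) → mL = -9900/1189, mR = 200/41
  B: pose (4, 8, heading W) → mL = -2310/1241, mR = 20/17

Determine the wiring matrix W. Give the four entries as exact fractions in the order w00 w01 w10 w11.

obs A: pose=(-6,-1,E) → sL=200/29, sR=200/41, mL=-9900/1189, mR=200/41
obs B: pose=(4,8,W) → sL=100/73, sR=20/17, mL=-2310/1241, mR=20/17
sensor matrix S = [[200/29, 200/41], [100/73, 20/17]]; det S = 2112000/1475549
solve [mL_A; mL_B] = S·[w00; w01] and [mR_A; mR_B] = S·[w10; w11]:
  w00 = -1/2, w01 = -1, w10 = 0, w11 = 1

-1/2 -1 0 1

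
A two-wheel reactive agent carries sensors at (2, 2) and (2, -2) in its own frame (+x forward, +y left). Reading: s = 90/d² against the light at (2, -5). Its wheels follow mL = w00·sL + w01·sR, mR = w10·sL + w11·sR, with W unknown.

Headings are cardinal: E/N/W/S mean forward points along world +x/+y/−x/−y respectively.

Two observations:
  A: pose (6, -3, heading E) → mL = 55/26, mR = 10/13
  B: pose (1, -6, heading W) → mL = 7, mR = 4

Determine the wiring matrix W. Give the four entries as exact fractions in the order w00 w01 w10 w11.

obs A: pose=(6,-3,E) → sL=45/26, sR=5/2, mL=55/26, mR=10/13
obs B: pose=(1,-6,W) → sL=5, sR=9, mL=7, mR=4
sensor matrix S = [[45/26, 5/2], [5, 9]]; det S = 40/13
solve [mL_A; mL_B] = S·[w00; w01] and [mR_A; mR_B] = S·[w10; w11]:
  w00 = 1/2, w01 = 1/2, w10 = -1, w11 = 1

1/2 1/2 -1 1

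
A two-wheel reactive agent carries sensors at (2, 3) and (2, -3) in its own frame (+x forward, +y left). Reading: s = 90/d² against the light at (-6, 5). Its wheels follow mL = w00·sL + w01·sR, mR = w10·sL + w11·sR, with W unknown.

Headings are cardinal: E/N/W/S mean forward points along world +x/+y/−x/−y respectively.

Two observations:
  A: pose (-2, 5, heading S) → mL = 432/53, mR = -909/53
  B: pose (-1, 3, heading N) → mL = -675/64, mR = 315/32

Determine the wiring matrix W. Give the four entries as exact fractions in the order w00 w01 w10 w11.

obs A: pose=(-2,5,S) → sL=90/53, sR=18, mL=432/53, mR=-909/53
obs B: pose=(-1,3,N) → sL=45/2, sR=45/32, mL=-675/64, mR=315/32
sensor matrix S = [[90/53, 18], [45/2, 45/32]]; det S = -341415/848
solve [mL_A; mL_B] = S·[w00; w01] and [mR_A; mR_B] = S·[w10; w11]:
  w00 = -1/2, w01 = 1/2, w10 = 1/2, w11 = -1

-1/2 1/2 1/2 -1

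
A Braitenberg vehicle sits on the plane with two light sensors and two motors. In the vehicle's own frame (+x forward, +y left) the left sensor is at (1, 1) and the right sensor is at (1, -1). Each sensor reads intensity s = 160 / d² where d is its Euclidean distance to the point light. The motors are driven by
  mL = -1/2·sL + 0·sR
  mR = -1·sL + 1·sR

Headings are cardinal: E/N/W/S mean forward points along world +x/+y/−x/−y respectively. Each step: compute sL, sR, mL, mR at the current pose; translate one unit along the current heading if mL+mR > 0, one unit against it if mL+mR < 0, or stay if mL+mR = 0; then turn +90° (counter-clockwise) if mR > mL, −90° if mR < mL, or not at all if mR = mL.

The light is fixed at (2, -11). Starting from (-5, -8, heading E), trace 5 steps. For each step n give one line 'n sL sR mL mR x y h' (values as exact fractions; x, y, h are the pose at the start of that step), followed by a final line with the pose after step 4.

n=0: pose=(-5,-8,E); sL=40/13, sR=4; mL=-20/13, mR=12/13; mL+mR=-8/13 → advance -1; mR−mL=32/13 → turn +1·90°
n=1: pose=(-6,-8,N); sL=160/97, sR=32/13; mL=-80/97, mR=1024/1261; mL+mR=-16/1261 → advance -1; mR−mL=2064/1261 → turn +1·90°
n=2: pose=(-6,-9,W); sL=80/41, sR=16/9; mL=-40/41, mR=-64/369; mL+mR=-424/369 → advance -1; mR−mL=296/369 → turn +1·90°
n=3: pose=(-5,-9,S); sL=160/37, sR=32/13; mL=-80/37, mR=-896/481; mL+mR=-1936/481 → advance -1; mR−mL=144/481 → turn +1·90°
n=4: pose=(-5,-8,E); sL=40/13, sR=4; mL=-20/13, mR=12/13; mL+mR=-8/13 → advance -1; mR−mL=32/13 → turn +1·90°

0 40/13 4 -20/13 12/13 -5 -8 E
1 160/97 32/13 -80/97 1024/1261 -6 -8 N
2 80/41 16/9 -40/41 -64/369 -6 -9 W
3 160/37 32/13 -80/37 -896/481 -5 -9 S
4 40/13 4 -20/13 12/13 -5 -8 E
final -6 -8 N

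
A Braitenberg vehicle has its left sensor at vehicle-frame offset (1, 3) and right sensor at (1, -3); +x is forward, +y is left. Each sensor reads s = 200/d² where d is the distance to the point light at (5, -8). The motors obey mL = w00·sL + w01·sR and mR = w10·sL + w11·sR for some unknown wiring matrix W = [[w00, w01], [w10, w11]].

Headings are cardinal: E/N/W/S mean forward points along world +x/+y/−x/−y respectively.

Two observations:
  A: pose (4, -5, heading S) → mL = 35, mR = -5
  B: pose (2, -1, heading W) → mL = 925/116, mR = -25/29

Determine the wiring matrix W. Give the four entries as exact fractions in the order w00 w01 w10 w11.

obs A: pose=(4,-5,S) → sL=25, sR=10, mL=35, mR=-5
obs B: pose=(2,-1,W) → sL=25/4, sR=50/29, mL=925/116, mR=-25/29
sensor matrix S = [[25, 10], [25/4, 50/29]]; det S = -1125/58
solve [mL_A; mL_B] = S·[w00; w01] and [mR_A; mR_B] = S·[w10; w11]:
  w00 = 1, w01 = 1, w10 = 0, w11 = -1/2

1 1 0 -1/2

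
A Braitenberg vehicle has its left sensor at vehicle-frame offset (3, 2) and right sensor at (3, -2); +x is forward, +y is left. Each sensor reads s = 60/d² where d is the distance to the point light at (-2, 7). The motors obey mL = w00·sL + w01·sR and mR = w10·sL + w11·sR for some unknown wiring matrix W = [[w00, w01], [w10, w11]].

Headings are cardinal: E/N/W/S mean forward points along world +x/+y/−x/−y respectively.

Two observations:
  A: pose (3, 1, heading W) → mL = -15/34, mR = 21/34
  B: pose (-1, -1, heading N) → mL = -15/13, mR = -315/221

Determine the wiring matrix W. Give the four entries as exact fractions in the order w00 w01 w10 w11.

obs A: pose=(3,1,W) → sL=15/17, sR=3, mL=-15/34, mR=21/34
obs B: pose=(-1,-1,N) → sL=30/13, sR=30/17, mL=-15/13, mR=-315/221
sensor matrix S = [[15/17, 3], [30/13, 30/17]]; det S = -20160/3757
solve [mL_A; mL_B] = S·[w00; w01] and [mR_A; mR_B] = S·[w10; w11]:
  w00 = -1/2, w01 = 0, w10 = -1, w11 = 1/2

-1/2 0 -1 1/2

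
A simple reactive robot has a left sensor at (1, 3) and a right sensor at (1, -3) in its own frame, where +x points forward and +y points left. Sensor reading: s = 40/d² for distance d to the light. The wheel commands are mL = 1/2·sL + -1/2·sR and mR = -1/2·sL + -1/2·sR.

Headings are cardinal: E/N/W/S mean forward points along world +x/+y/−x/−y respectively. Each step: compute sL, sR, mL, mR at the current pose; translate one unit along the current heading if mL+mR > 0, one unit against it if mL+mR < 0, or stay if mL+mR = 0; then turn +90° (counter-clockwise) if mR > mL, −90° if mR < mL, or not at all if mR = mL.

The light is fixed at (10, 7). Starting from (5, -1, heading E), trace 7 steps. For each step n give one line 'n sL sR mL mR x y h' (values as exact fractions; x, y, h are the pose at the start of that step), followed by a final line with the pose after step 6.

n=0: pose=(5,-1,E); sL=40/41, sR=40/137; mL=1920/5617, mR=-3560/5617; mL+mR=-40/137 → advance -1; mR−mL=-40/41 → turn -1·90°
n=1: pose=(4,-1,S); sL=4/9, sR=20/81; mL=8/81, mR=-28/81; mL+mR=-20/81 → advance -1; mR−mL=-4/9 → turn -1·90°
n=2: pose=(4,0,W); sL=40/149, sR=8/13; mL=-336/1937, mR=-856/1937; mL+mR=-8/13 → advance -1; mR−mL=-40/149 → turn -1·90°
n=3: pose=(5,0,N); sL=2/5, sR=1; mL=-3/10, mR=-7/10; mL+mR=-1 → advance -1; mR−mL=-2/5 → turn -1·90°
n=4: pose=(5,-1,E); sL=40/41, sR=40/137; mL=1920/5617, mR=-3560/5617; mL+mR=-40/137 → advance -1; mR−mL=-40/41 → turn -1·90°
n=5: pose=(4,-1,S); sL=4/9, sR=20/81; mL=8/81, mR=-28/81; mL+mR=-20/81 → advance -1; mR−mL=-4/9 → turn -1·90°
n=6: pose=(4,0,W); sL=40/149, sR=8/13; mL=-336/1937, mR=-856/1937; mL+mR=-8/13 → advance -1; mR−mL=-40/149 → turn -1·90°

0 40/41 40/137 1920/5617 -3560/5617 5 -1 E
1 4/9 20/81 8/81 -28/81 4 -1 S
2 40/149 8/13 -336/1937 -856/1937 4 0 W
3 2/5 1 -3/10 -7/10 5 0 N
4 40/41 40/137 1920/5617 -3560/5617 5 -1 E
5 4/9 20/81 8/81 -28/81 4 -1 S
6 40/149 8/13 -336/1937 -856/1937 4 0 W
final 5 0 N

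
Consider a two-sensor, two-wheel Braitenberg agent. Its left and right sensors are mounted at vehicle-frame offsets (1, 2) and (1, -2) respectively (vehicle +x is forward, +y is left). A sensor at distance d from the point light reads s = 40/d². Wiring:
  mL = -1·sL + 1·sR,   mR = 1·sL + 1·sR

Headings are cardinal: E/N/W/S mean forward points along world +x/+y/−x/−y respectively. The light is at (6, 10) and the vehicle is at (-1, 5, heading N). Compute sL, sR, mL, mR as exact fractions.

left sensor world pos  = (-3, 6); dL² = 97
right sensor world pos = (1, 6); dR² = 41
sL = 40/97 = 40/97
sR = 40/41 = 40/41
mL = -1·sL + 1·sR = 2240/3977
mR = 1·sL + 1·sR = 5520/3977

40/97 40/41 2240/3977 5520/3977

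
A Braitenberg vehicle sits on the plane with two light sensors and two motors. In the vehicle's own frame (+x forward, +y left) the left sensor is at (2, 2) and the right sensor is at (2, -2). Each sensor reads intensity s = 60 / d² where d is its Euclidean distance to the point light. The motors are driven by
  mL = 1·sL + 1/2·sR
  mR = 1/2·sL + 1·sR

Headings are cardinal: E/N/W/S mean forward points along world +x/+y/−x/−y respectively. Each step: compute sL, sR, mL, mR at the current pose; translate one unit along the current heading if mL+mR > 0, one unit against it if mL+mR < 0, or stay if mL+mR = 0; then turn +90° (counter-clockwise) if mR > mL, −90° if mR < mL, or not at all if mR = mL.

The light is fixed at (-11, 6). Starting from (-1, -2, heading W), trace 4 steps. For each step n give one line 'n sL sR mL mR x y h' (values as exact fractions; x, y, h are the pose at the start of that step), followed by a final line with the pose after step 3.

0 15/41 3/5 273/410 321/410 -1 -2 W
1 60/221 60/149 15570/32929 17730/32929 -2 -2 S
2 6/17 30/121 981/2057 873/2057 -2 -3 E
3 12/53 12/37 762/1961 858/1961 -1 -3 S
final -1 -4 E

n=0: pose=(-1,-2,W); sL=15/41, sR=3/5; mL=273/410, mR=321/410; mL+mR=297/205 → advance +1; mR−mL=24/205 → turn +1·90°
n=1: pose=(-2,-2,S); sL=60/221, sR=60/149; mL=15570/32929, mR=17730/32929; mL+mR=33300/32929 → advance +1; mR−mL=2160/32929 → turn +1·90°
n=2: pose=(-2,-3,E); sL=6/17, sR=30/121; mL=981/2057, mR=873/2057; mL+mR=1854/2057 → advance +1; mR−mL=-108/2057 → turn -1·90°
n=3: pose=(-1,-3,S); sL=12/53, sR=12/37; mL=762/1961, mR=858/1961; mL+mR=1620/1961 → advance +1; mR−mL=96/1961 → turn +1·90°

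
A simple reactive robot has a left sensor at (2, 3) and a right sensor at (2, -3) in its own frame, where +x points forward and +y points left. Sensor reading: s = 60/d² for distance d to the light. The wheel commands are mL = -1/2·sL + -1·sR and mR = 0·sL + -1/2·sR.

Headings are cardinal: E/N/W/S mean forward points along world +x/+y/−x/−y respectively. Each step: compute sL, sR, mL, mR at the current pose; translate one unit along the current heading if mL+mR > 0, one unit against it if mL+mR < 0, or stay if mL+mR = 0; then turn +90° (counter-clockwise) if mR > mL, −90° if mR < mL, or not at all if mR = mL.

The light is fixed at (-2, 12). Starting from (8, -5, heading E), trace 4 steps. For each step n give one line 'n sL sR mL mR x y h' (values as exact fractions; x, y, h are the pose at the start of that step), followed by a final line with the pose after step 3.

0 3/17 15/136 -27/136 -15/272 8 -5 E
1 20/87 20/123 -330/1189 -10/123 7 -5 N
2 6/49 30/137 -1881/6713 -15/137 7 -6 W
3 60/569 60/449 -47610/255481 -30/449 8 -6 S
final 8 -5 E

n=0: pose=(8,-5,E); sL=3/17, sR=15/136; mL=-27/136, mR=-15/272; mL+mR=-69/272 → advance -1; mR−mL=39/272 → turn +1·90°
n=1: pose=(7,-5,N); sL=20/87, sR=20/123; mL=-330/1189, mR=-10/123; mL+mR=-1280/3567 → advance -1; mR−mL=700/3567 → turn +1·90°
n=2: pose=(7,-6,W); sL=6/49, sR=30/137; mL=-1881/6713, mR=-15/137; mL+mR=-2616/6713 → advance -1; mR−mL=1146/6713 → turn +1·90°
n=3: pose=(8,-6,S); sL=60/569, sR=60/449; mL=-47610/255481, mR=-30/449; mL+mR=-64680/255481 → advance -1; mR−mL=30540/255481 → turn +1·90°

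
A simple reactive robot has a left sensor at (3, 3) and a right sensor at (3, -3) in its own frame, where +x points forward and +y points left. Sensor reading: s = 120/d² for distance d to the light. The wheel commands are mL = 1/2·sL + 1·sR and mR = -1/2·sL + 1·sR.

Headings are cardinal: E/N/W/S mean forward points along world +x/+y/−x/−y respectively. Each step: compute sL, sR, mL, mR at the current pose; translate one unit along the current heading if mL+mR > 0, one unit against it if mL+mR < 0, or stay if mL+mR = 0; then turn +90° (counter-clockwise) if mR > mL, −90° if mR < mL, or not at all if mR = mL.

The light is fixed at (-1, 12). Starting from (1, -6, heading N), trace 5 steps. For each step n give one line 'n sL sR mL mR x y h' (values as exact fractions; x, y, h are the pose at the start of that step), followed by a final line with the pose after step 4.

0 60/113 12/25 2106/2825 606/2825 1 -6 N
1 120/221 24/85 36/65 12/1105 1 -5 E
2 30/109 3/10 477/1090 177/1090 2 -5 S
3 40/147 8/15 164/245 292/735 2 -6 W
4 60/113 12/25 2106/2825 606/2825 1 -6 N
final 1 -5 E

n=0: pose=(1,-6,N); sL=60/113, sR=12/25; mL=2106/2825, mR=606/2825; mL+mR=24/25 → advance +1; mR−mL=-60/113 → turn -1·90°
n=1: pose=(1,-5,E); sL=120/221, sR=24/85; mL=36/65, mR=12/1105; mL+mR=48/85 → advance +1; mR−mL=-120/221 → turn -1·90°
n=2: pose=(2,-5,S); sL=30/109, sR=3/10; mL=477/1090, mR=177/1090; mL+mR=3/5 → advance +1; mR−mL=-30/109 → turn -1·90°
n=3: pose=(2,-6,W); sL=40/147, sR=8/15; mL=164/245, mR=292/735; mL+mR=16/15 → advance +1; mR−mL=-40/147 → turn -1·90°
n=4: pose=(1,-6,N); sL=60/113, sR=12/25; mL=2106/2825, mR=606/2825; mL+mR=24/25 → advance +1; mR−mL=-60/113 → turn -1·90°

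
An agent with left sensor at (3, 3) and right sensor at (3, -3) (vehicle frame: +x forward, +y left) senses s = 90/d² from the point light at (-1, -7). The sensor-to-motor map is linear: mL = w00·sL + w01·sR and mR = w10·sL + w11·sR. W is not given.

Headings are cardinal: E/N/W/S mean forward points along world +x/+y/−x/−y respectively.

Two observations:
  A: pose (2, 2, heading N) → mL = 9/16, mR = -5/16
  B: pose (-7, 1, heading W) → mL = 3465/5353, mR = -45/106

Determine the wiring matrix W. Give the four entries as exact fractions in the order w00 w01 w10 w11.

obs A: pose=(2,2,N) → sL=5/8, sR=1/2, mL=9/16, mR=-5/16
obs B: pose=(-7,1,W) → sL=45/53, sR=45/101, mL=3465/5353, mR=-45/106
sensor matrix S = [[5/8, 1/2], [45/53, 45/101]]; det S = -6255/42824
solve [mL_A; mL_B] = S·[w00; w01] and [mR_A; mR_B] = S·[w10; w11]:
  w00 = 1/2, w01 = 1/2, w10 = -1/2, w11 = 0

1/2 1/2 -1/2 0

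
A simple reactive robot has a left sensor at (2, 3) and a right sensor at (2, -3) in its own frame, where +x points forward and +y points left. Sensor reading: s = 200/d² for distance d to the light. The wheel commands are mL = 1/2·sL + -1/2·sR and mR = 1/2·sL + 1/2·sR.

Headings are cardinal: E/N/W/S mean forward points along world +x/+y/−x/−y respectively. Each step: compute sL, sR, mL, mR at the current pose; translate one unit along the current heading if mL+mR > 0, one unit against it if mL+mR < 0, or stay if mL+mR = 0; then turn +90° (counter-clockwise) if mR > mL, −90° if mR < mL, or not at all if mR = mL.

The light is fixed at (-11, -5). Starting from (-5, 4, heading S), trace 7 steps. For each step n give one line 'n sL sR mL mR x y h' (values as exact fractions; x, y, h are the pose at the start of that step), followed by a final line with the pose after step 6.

0 20/13 100/29 -360/377 940/377 -5 4 S
1 40/37 200/89 -1920/3293 5480/3293 -5 3 E
2 50/29 1 21/58 79/58 -4 3 N
3 200/61 200/169 10800/10309 23000/10309 -4 4 W
4 20/13 100/29 -360/377 940/377 -5 4 S
5 40/37 200/89 -1920/3293 5480/3293 -5 3 E
6 50/29 1 21/58 79/58 -4 3 N
final -4 4 W

n=0: pose=(-5,4,S); sL=20/13, sR=100/29; mL=-360/377, mR=940/377; mL+mR=20/13 → advance +1; mR−mL=100/29 → turn +1·90°
n=1: pose=(-5,3,E); sL=40/37, sR=200/89; mL=-1920/3293, mR=5480/3293; mL+mR=40/37 → advance +1; mR−mL=200/89 → turn +1·90°
n=2: pose=(-4,3,N); sL=50/29, sR=1; mL=21/58, mR=79/58; mL+mR=50/29 → advance +1; mR−mL=1 → turn +1·90°
n=3: pose=(-4,4,W); sL=200/61, sR=200/169; mL=10800/10309, mR=23000/10309; mL+mR=200/61 → advance +1; mR−mL=200/169 → turn +1·90°
n=4: pose=(-5,4,S); sL=20/13, sR=100/29; mL=-360/377, mR=940/377; mL+mR=20/13 → advance +1; mR−mL=100/29 → turn +1·90°
n=5: pose=(-5,3,E); sL=40/37, sR=200/89; mL=-1920/3293, mR=5480/3293; mL+mR=40/37 → advance +1; mR−mL=200/89 → turn +1·90°
n=6: pose=(-4,3,N); sL=50/29, sR=1; mL=21/58, mR=79/58; mL+mR=50/29 → advance +1; mR−mL=1 → turn +1·90°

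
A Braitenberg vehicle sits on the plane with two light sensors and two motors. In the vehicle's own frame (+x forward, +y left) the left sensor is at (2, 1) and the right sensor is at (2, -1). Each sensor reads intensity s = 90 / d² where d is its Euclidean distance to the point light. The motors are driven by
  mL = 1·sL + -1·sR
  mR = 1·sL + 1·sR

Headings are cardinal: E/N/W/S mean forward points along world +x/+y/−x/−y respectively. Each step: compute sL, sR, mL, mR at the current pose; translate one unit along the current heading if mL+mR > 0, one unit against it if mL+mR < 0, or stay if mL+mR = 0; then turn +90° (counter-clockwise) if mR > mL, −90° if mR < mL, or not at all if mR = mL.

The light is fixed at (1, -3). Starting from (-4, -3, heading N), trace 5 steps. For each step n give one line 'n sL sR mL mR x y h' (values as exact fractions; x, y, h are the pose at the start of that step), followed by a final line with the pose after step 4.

n=0: pose=(-4,-3,N); sL=9/4, sR=9/2; mL=-9/4, mR=27/4; mL+mR=9/2 → advance +1; mR−mL=9 → turn +1·90°
n=1: pose=(-4,-2,W); sL=90/49, sR=90/53; mL=360/2597, mR=9180/2597; mL+mR=180/49 → advance +1; mR−mL=180/53 → turn +1·90°
n=2: pose=(-5,-2,S); sL=45/13, sR=9/5; mL=108/65, mR=342/65; mL+mR=90/13 → advance +1; mR−mL=18/5 → turn +1·90°
n=3: pose=(-5,-3,E); sL=90/17, sR=90/17; mL=0, mR=180/17; mL+mR=180/17 → advance +1; mR−mL=180/17 → turn +1·90°
n=4: pose=(-4,-3,N); sL=9/4, sR=9/2; mL=-9/4, mR=27/4; mL+mR=9/2 → advance +1; mR−mL=9 → turn +1·90°

0 9/4 9/2 -9/4 27/4 -4 -3 N
1 90/49 90/53 360/2597 9180/2597 -4 -2 W
2 45/13 9/5 108/65 342/65 -5 -2 S
3 90/17 90/17 0 180/17 -5 -3 E
4 9/4 9/2 -9/4 27/4 -4 -3 N
final -4 -2 W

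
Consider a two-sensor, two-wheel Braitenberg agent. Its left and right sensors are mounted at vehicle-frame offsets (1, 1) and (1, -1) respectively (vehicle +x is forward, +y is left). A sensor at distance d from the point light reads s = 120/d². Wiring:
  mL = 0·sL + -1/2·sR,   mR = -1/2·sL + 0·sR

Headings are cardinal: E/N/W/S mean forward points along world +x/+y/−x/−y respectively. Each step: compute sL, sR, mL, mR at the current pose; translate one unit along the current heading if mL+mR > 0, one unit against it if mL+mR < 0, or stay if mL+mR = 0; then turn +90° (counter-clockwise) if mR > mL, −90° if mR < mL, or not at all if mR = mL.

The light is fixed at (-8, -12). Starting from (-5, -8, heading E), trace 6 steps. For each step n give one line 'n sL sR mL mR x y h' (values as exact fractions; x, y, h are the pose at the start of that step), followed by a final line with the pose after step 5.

0 120/41 24/5 -12/5 -60/41 -5 -8 E
1 60/13 60/17 -30/17 -30/13 -6 -8 N
2 24/5 120/13 -60/13 -12/5 -6 -9 E
3 15/2 6 -3 -15/4 -7 -9 N
4 120/13 24 -12 -60/13 -7 -10 E
5 12 12 -6 -6 -8 -10 N
final -8 -11 N

n=0: pose=(-5,-8,E); sL=120/41, sR=24/5; mL=-12/5, mR=-60/41; mL+mR=-792/205 → advance -1; mR−mL=192/205 → turn +1·90°
n=1: pose=(-6,-8,N); sL=60/13, sR=60/17; mL=-30/17, mR=-30/13; mL+mR=-900/221 → advance -1; mR−mL=-120/221 → turn -1·90°
n=2: pose=(-6,-9,E); sL=24/5, sR=120/13; mL=-60/13, mR=-12/5; mL+mR=-456/65 → advance -1; mR−mL=144/65 → turn +1·90°
n=3: pose=(-7,-9,N); sL=15/2, sR=6; mL=-3, mR=-15/4; mL+mR=-27/4 → advance -1; mR−mL=-3/4 → turn -1·90°
n=4: pose=(-7,-10,E); sL=120/13, sR=24; mL=-12, mR=-60/13; mL+mR=-216/13 → advance -1; mR−mL=96/13 → turn +1·90°
n=5: pose=(-8,-10,N); sL=12, sR=12; mL=-6, mR=-6; mL+mR=-12 → advance -1; mR−mL=0 → turn +0·90°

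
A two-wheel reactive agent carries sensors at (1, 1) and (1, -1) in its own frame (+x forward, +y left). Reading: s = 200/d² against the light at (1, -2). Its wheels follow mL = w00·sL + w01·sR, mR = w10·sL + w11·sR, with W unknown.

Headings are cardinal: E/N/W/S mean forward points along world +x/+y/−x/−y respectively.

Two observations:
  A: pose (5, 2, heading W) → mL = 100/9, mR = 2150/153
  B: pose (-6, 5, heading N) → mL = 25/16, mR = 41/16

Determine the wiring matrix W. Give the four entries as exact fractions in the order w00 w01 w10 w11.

obs A: pose=(5,2,W) → sL=100/9, sR=100/17, mL=100/9, mR=2150/153
obs B: pose=(-6,5,N) → sL=25/16, sR=2, mL=25/16, mR=41/16
sensor matrix S = [[100/9, 100/17], [25/16, 2]]; det S = 7975/612
solve [mL_A; mL_B] = S·[w00; w01] and [mR_A; mR_B] = S·[w10; w11]:
  w00 = 1, w01 = 0, w10 = 1, w11 = 1/2

1 0 1 1/2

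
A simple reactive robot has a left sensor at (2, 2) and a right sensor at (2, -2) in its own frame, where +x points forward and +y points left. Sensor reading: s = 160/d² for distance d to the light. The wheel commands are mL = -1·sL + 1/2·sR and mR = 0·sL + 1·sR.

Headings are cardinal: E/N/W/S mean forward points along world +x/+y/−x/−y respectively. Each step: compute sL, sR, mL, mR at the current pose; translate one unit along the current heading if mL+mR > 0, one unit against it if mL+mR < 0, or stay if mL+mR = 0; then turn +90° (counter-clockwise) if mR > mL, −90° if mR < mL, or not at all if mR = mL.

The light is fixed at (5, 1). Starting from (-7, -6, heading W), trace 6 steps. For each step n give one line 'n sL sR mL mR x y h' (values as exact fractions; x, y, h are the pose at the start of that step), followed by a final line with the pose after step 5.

0 160/277 160/221 -13200/61217 160/221 -7 -6 W
1 80/101 80/153 -8200/15453 80/153 -8 -6 S
2 160/137 32/37 -3728/5069 32/37 -8 -5 E
3 40/53 40/29 -100/1537 40/29 -7 -5 N
4 32/49 32/41 -528/2009 32/41 -7 -4 W
5 16/17 80/137 -1512/2329 80/137 -8 -4 S
final -8 -3 E

n=0: pose=(-7,-6,W); sL=160/277, sR=160/221; mL=-13200/61217, mR=160/221; mL+mR=31120/61217 → advance +1; mR−mL=57520/61217 → turn +1·90°
n=1: pose=(-8,-6,S); sL=80/101, sR=80/153; mL=-8200/15453, mR=80/153; mL+mR=-40/5151 → advance -1; mR−mL=16280/15453 → turn +1·90°
n=2: pose=(-8,-5,E); sL=160/137, sR=32/37; mL=-3728/5069, mR=32/37; mL+mR=656/5069 → advance +1; mR−mL=8112/5069 → turn +1·90°
n=3: pose=(-7,-5,N); sL=40/53, sR=40/29; mL=-100/1537, mR=40/29; mL+mR=2020/1537 → advance +1; mR−mL=2220/1537 → turn +1·90°
n=4: pose=(-7,-4,W); sL=32/49, sR=32/41; mL=-528/2009, mR=32/41; mL+mR=1040/2009 → advance +1; mR−mL=2096/2009 → turn +1·90°
n=5: pose=(-8,-4,S); sL=16/17, sR=80/137; mL=-1512/2329, mR=80/137; mL+mR=-152/2329 → advance -1; mR−mL=2872/2329 → turn +1·90°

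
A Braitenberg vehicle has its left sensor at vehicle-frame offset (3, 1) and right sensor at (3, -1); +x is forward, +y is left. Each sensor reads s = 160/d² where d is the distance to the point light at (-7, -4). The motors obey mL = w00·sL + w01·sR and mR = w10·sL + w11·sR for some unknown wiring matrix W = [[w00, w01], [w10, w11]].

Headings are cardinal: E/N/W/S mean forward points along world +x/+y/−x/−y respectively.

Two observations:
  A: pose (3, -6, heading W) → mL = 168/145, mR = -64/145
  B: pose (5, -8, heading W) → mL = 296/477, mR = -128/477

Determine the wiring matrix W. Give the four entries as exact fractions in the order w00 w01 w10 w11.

1 -1/2 1 -1

obs A: pose=(3,-6,W) → sL=80/29, sR=16/5, mL=168/145, mR=-64/145
obs B: pose=(5,-8,W) → sL=80/53, sR=16/9, mL=296/477, mR=-128/477
sensor matrix S = [[80/29, 16/5], [80/53, 16/9]]; det S = 1024/13833
solve [mL_A; mL_B] = S·[w00; w01] and [mR_A; mR_B] = S·[w10; w11]:
  w00 = 1, w01 = -1/2, w10 = 1, w11 = -1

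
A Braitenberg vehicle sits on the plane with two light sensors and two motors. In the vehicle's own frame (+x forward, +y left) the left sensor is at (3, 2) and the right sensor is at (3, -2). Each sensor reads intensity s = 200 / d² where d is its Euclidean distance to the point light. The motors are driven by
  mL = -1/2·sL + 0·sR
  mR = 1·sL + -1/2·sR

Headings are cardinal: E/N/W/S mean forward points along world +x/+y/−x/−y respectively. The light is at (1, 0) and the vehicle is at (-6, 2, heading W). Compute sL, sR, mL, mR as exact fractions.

2 50/29 -1 33/29

left sensor world pos  = (-9, 0); dL² = 100
right sensor world pos = (-9, 4); dR² = 116
sL = 200/100 = 2
sR = 200/116 = 50/29
mL = -1/2·sL + 0·sR = -1
mR = 1·sL + -1/2·sR = 33/29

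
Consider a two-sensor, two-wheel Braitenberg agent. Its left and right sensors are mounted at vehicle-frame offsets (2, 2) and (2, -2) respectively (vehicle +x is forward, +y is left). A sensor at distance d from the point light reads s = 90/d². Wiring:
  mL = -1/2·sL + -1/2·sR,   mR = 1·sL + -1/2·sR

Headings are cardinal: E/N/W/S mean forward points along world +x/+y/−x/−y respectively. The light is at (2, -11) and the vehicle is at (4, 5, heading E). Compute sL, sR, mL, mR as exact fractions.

left sensor world pos  = (6, 7); dL² = 340
right sensor world pos = (6, 3); dR² = 212
sL = 90/340 = 9/34
sR = 90/212 = 45/106
mL = -1/2·sL + -1/2·sR = -621/1802
mR = 1·sL + -1/2·sR = 189/3604

9/34 45/106 -621/1802 189/3604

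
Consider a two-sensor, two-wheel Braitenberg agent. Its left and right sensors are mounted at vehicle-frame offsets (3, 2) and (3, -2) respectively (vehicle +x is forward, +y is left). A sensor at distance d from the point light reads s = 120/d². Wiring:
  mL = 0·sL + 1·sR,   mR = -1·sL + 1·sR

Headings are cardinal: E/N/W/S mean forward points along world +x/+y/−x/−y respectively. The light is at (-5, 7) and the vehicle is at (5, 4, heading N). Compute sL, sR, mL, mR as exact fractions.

15/8 5/6 5/6 -25/24

left sensor world pos  = (3, 7); dL² = 64
right sensor world pos = (7, 7); dR² = 144
sL = 120/64 = 15/8
sR = 120/144 = 5/6
mL = 0·sL + 1·sR = 5/6
mR = -1·sL + 1·sR = -25/24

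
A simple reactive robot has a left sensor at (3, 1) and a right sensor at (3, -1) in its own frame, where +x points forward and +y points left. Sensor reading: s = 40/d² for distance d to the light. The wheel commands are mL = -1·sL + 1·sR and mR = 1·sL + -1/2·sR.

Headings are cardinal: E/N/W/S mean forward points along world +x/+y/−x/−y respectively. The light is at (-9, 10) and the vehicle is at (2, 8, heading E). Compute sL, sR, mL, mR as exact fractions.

left sensor world pos  = (5, 9); dL² = 197
right sensor world pos = (5, 7); dR² = 205
sL = 40/197 = 40/197
sR = 40/205 = 8/41
mL = -1·sL + 1·sR = -64/8077
mR = 1·sL + -1/2·sR = 852/8077

40/197 8/41 -64/8077 852/8077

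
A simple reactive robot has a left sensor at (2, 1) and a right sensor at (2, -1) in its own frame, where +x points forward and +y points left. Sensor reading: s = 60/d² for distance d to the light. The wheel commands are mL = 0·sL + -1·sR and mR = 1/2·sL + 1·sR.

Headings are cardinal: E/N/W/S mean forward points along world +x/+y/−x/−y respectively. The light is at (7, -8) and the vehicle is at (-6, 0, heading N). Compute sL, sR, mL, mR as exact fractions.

15/74 15/61 -15/61 3135/9028

left sensor world pos  = (-7, 2); dL² = 296
right sensor world pos = (-5, 2); dR² = 244
sL = 60/296 = 15/74
sR = 60/244 = 15/61
mL = 0·sL + -1·sR = -15/61
mR = 1/2·sL + 1·sR = 3135/9028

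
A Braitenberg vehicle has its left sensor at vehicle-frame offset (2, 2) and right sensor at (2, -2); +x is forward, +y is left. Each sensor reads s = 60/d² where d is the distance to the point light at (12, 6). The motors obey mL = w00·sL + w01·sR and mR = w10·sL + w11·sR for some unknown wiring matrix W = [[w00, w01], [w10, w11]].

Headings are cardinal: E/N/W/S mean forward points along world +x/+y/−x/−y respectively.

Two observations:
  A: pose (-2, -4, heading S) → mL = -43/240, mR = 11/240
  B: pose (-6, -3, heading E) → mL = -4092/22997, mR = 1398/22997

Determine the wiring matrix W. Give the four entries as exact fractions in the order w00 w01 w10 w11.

-1/2 -1/2 -1/2 1

obs A: pose=(-2,-4,S) → sL=5/24, sR=3/20, mL=-43/240, mR=11/240
obs B: pose=(-6,-3,E) → sL=12/61, sR=60/377, mL=-4092/22997, mR=1398/22997
sensor matrix S = [[5/24, 3/20], [12/61, 60/377]]; det S = 839/229970
solve [mL_A; mL_B] = S·[w00; w01] and [mR_A; mR_B] = S·[w10; w11]:
  w00 = -1/2, w01 = -1/2, w10 = -1/2, w11 = 1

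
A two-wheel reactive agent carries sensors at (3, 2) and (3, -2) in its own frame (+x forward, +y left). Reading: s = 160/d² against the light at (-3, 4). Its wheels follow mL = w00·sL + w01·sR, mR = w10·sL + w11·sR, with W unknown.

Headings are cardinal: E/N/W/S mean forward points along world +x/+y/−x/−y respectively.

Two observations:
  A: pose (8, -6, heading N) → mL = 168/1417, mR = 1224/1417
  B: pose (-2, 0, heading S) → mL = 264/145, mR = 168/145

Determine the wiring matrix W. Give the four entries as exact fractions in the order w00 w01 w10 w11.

obs A: pose=(8,-6,N) → sL=16/13, sR=80/109, mL=168/1417, mR=1224/1417
obs B: pose=(-2,0,S) → sL=80/29, sR=16/5, mL=264/145, mR=168/145
sensor matrix S = [[16/13, 80/109], [80/29, 16/5]]; det S = 393216/205465
solve [mL_A; mL_B] = S·[w00; w01] and [mR_A; mR_B] = S·[w10; w11]:
  w00 = -1/2, w01 = 1, w10 = 1, w11 = -1/2

-1/2 1 1 -1/2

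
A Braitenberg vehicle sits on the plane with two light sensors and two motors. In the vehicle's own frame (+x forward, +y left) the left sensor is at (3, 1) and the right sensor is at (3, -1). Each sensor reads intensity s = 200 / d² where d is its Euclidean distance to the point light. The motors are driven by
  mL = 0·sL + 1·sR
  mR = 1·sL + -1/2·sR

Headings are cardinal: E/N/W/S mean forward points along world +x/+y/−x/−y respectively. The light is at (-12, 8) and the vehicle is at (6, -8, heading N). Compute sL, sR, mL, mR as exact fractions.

left sensor world pos  = (5, -5); dL² = 458
right sensor world pos = (7, -5); dR² = 530
sL = 200/458 = 100/229
sR = 200/530 = 20/53
mL = 0·sL + 1·sR = 20/53
mR = 1·sL + -1/2·sR = 3010/12137

100/229 20/53 20/53 3010/12137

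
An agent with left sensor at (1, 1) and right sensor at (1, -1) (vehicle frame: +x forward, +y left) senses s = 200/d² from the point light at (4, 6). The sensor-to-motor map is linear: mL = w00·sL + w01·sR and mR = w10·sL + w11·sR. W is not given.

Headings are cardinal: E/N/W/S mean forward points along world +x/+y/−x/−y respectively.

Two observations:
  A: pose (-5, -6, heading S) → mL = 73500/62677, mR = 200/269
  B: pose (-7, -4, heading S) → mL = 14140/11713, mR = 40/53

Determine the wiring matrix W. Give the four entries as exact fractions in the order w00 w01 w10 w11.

1/2 1 0 1

obs A: pose=(-5,-6,S) → sL=200/233, sR=200/269, mL=73500/62677, mR=200/269
obs B: pose=(-7,-4,S) → sL=200/221, sR=40/53, mL=14140/11713, mR=40/53
sensor matrix S = [[200/233, 200/269], [200/221, 40/53]]; det S = -18368000/734135701
solve [mL_A; mL_B] = S·[w00; w01] and [mR_A; mR_B] = S·[w10; w11]:
  w00 = 1/2, w01 = 1, w10 = 0, w11 = 1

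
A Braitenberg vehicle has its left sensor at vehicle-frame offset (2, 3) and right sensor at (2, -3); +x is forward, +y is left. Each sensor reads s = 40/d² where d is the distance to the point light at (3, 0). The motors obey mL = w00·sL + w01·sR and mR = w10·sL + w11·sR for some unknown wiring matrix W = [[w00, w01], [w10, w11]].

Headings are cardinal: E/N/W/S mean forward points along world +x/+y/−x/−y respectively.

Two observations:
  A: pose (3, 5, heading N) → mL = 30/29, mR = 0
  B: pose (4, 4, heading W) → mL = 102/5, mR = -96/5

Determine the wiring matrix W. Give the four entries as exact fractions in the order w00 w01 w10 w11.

1 1/2 -1 1

obs A: pose=(3,5,N) → sL=20/29, sR=20/29, mL=30/29, mR=0
obs B: pose=(4,4,W) → sL=20, sR=4/5, mL=102/5, mR=-96/5
sensor matrix S = [[20/29, 20/29], [20, 4/5]]; det S = -384/29
solve [mL_A; mL_B] = S·[w00; w01] and [mR_A; mR_B] = S·[w10; w11]:
  w00 = 1, w01 = 1/2, w10 = -1, w11 = 1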